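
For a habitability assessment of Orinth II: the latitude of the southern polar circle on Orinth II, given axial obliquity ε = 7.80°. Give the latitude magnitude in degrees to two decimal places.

The polar circle is the lowest latitude that experiences at least one full rotation of continuous darkness at the northern-summer solstice; it lies at |φ| = 90° − ε = 90° − 7.80° = 82.20°.

82.20°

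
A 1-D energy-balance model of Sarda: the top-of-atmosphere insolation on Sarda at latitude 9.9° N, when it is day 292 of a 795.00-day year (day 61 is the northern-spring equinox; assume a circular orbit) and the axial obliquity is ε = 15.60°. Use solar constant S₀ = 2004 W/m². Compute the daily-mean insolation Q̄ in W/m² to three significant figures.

Solar longitude: λ_s = 360° × (292 − 61)/795.00 = 104.604°.
sin δ = sin 15.60° × sin 104.604° = 0.26023, so δ = +15.084°.
cos H₀ = −tan(+9.9°) tan(+15.084°) = -0.0470, H₀ = 1.6179 rad.
Bracket: H₀ sin φ sin δ + cos φ cos δ sin H₀ = 1.6179×0.17193×0.26023 + 0.98511×0.96555×0.99889 = 0.072387 + 0.950117 = 1.022504.
Q̄ = (S₀/π) × [bracket] = (2004/π) × 1.022504 = 652.2 W/m².

Q̄ ≈ 652 W/m²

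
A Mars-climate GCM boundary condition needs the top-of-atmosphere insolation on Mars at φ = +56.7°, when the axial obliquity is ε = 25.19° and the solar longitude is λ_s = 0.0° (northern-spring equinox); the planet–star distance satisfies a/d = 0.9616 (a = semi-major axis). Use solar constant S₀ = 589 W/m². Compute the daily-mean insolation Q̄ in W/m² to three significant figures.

Q̄ ≈ 95.2 W/m²

Solar declination: sin δ = sin ε · sin λ_s = sin 25.19° × sin 0.0° = 0.00000, so δ = +0.000°.
cos H₀ = −tan(+56.7°) tan(+0.000°) = -0.0000, H₀ = 1.5708 rad.
Bracket: H₀ sin φ sin δ + cos φ cos δ sin H₀ = 1.5708×0.83581×0.00000 + 0.54902×1.00000×1.00000 = 0.000000 + 0.549020 = 0.549020.
Inverse-square distance factor (a/d)² = 0.9616² = 0.924675.
Q̄ = (S₀/π) × 0.924675 × [bracket] = (589/π) × 0.924675 × 0.549020 = 95.18 W/m².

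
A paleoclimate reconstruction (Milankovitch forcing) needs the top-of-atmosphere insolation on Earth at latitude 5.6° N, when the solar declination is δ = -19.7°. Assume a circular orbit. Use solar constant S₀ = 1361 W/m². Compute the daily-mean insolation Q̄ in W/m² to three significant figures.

cos H₀ = −tan(+5.6°) tan(-19.700°) = 0.0351, H₀ = 1.5357 rad.
Bracket: H₀ sin φ sin δ + cos φ cos δ sin H₀ = 1.5357×0.09758×-0.33710 + 0.99523×0.94147×0.99938 = -0.050516 + 0.936398 = 0.885882.
Q̄ = (S₀/π) × [bracket] = (1361/π) × 0.885882 = 383.8 W/m².

Q̄ ≈ 384 W/m²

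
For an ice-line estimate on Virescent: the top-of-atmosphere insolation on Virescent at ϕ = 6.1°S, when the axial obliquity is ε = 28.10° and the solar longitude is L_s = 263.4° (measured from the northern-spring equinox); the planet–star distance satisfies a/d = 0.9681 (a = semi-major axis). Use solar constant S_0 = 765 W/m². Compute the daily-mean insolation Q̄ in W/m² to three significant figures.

Q̄ ≈ 219 W/m²

Solar declination: sin δ = sin ε · sin L_s = sin 28.10° × sin 263.4° = -0.46789, so δ = -27.897°.
cos h₀ = −tan(-6.1°) tan(-27.897°) = -0.0566, h₀ = 1.6274 rad.
Bracket: h₀ sin ϕ sin δ + cos ϕ cos δ sin h₀ = 1.6274×-0.10626×-0.46789 + 0.99434×0.88379×0.99840 = 0.080911 + 0.877382 = 0.958293.
Inverse-square distance factor (a/d)² = 0.9681² = 0.937218.
Q̄ = (S_0/π) × 0.937218 × [bracket] = (765/π) × 0.937218 × 0.958293 = 218.7 W/m².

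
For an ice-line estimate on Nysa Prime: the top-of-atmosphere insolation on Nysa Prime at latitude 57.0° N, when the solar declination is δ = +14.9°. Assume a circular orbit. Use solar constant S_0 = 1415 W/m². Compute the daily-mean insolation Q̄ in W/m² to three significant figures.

Q̄ ≈ 410 W/m²

cos h₀ = −tan(+57.0°) tan(+14.900°) = -0.4097, h₀ = 1.9930 rad.
Bracket: h₀ sin ϕ sin δ + cos ϕ cos δ sin h₀ = 1.9930×0.83867×0.25713 + 0.54464×0.96638×0.91221 = 0.429785 + 0.480123 = 0.909908.
Q̄ = (S_0/π) × [bracket] = (1415/π) × 0.909908 = 409.8 W/m².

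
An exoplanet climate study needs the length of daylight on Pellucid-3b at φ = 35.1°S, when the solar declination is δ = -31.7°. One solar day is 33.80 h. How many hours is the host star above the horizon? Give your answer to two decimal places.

cos H₀ = −tan φ · tan δ = −tan(-35.1°) × tan(-31.700°) = -0.4341, so H₀ = 2.0198 rad = 115.73°.
Daylight = 2H₀/(2π) × 33.80 h = (2.0198/π) × 33.80 = 21.73 h.

21.73 h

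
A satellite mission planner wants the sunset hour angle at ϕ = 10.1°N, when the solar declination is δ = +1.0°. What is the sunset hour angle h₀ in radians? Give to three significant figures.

cos h₀ = −tan ϕ · tan δ = −tan(+10.1°) × tan(+1.000°) = -0.0031, so h₀ = 1.5739 rad = 90.18°.

h₀ = 1.57 rad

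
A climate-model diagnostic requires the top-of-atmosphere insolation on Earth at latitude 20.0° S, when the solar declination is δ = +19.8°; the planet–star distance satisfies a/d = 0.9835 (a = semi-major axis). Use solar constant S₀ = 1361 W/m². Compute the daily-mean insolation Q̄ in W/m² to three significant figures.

Q̄ ≈ 297 W/m²

cos H₀ = −tan(-20.0°) tan(+19.800°) = 0.1310, H₀ = 1.4394 rad.
Bracket: H₀ sin φ sin δ + cos φ cos δ sin H₀ = 1.4394×-0.34202×0.33874 + 0.93969×0.94088×0.99138 = -0.166763 + 0.876514 = 0.709751.
Inverse-square distance factor (a/d)² = 0.9835² = 0.967272.
Q̄ = (S₀/π) × 0.967272 × [bracket] = (1361/π) × 0.967272 × 0.709751 = 297.4 W/m².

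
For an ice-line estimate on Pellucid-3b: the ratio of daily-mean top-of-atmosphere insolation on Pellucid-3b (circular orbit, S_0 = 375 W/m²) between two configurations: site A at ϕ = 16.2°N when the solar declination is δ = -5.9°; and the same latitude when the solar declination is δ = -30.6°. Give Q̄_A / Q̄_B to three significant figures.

Q̄_A / Q̄_B ≈ 1.48

— Configuration A (ϕ=+16.2°):
cos h₀ = −tan(+16.2°) tan(-5.900°) = 0.0300, h₀ = 1.5408 rad.
Bracket: h₀ sin ϕ sin δ + cos ϕ cos δ sin h₀ = 1.5408×0.27899×-0.10279 + 0.96029×0.99470×0.99955 = -0.044186 + 0.954771 = 0.910585.
Q̄ = (S_0/π) × [bracket] = (375/π) × 0.910585 = 108.69 W/m².
— Configuration B (ϕ=+16.2°):
cos h₀ = −tan(+16.2°) tan(-30.600°) = 0.1718, h₀ = 1.3981 rad.
Bracket: h₀ sin ϕ sin δ + cos ϕ cos δ sin h₀ = 1.3981×0.27899×-0.50904 + 0.96029×0.86074×0.98513 = -0.198554 + 0.814269 = 0.615715.
Q̄ = (S_0/π) × [bracket] = (375/π) × 0.615715 = 73.496 W/m².
Ratio Q̄_A / Q̄_B = 108.69 / 73.496 = 1.479.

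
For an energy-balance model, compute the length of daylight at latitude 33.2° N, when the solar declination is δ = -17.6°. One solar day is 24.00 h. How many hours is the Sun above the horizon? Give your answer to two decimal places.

10.40 h

cos h₀ = −tan ϕ · tan δ = −tan(+33.2°) × tan(-17.600°) = 0.2076, so h₀ = 1.3617 rad = 78.02°.
Daylight = 2h₀/(2π) × 24.00 h = (1.3617/π) × 24.00 = 10.40 h.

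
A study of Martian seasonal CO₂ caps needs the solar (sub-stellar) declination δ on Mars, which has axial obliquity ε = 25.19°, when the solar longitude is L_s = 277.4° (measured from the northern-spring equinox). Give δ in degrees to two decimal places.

δ = -24.97°

sin δ = sin ε · sin L_s = sin 25.19° × sin 277.4° = -0.422076.
δ = arcsin(-0.422076) = -24.97°.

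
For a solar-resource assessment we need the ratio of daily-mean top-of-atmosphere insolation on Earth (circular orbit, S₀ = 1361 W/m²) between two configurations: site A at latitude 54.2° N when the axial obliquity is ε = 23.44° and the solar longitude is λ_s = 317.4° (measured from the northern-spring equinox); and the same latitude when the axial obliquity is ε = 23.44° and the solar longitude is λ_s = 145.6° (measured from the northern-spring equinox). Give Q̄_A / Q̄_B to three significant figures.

— Configuration A (φ=+54.2°):
Solar declination: sin δ = sin ε · sin λ_s = sin 23.44° × sin 317.4° = -0.26925, so δ = -15.620°.
cos H₀ = −tan(+54.2°) tan(-15.620°) = 0.3876, H₀ = 1.1727 rad.
Bracket: H₀ sin φ sin δ + cos φ cos δ sin H₀ = 1.1727×0.81106×-0.26925 + 0.58496×0.96307×0.92181 = -0.256092 + 0.519309 = 0.263217.
Q̄ = (S₀/π) × [bracket] = (1361/π) × 0.263217 = 114.03 W/m².
— Configuration B (φ=+54.2°):
Solar declination: sin δ = sin ε · sin λ_s = sin 23.44° × sin 145.6° = 0.22474, so δ = +12.987°.
cos H₀ = −tan(+54.2°) tan(+12.987°) = -0.3198, H₀ = 1.8963 rad.
Bracket: H₀ sin φ sin δ + cos φ cos δ sin H₀ = 1.8963×0.81106×0.22474 + 0.58496×0.97442×0.94749 = 0.345653 + 0.540066 = 0.885719.
Q̄ = (S₀/π) × [bracket] = (1361/π) × 0.885719 = 383.71 W/m².
Ratio Q̄_A / Q̄_B = 114.03 / 383.71 = 0.2972.

Q̄_A / Q̄_B ≈ 0.297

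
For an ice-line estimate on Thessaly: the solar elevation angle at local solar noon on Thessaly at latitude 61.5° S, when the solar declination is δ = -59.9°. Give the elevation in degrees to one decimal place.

At local noon the hour angle is zero, so the zenith angle equals |ϕ − δ| = |-61.5° − (-59.900°)| = 1.600°.
Elevation = 90° − 1.600° = 88.4°.

88.4°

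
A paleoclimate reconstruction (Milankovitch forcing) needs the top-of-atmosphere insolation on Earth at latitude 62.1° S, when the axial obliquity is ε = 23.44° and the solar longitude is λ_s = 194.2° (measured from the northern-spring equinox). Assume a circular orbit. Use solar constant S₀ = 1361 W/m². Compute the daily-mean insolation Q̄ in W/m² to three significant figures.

Solar declination: sin δ = sin ε · sin λ_s = sin 23.44° × sin 194.2° = -0.09758, so δ = -5.600°.
cos H₀ = −tan(-62.1°) tan(-5.600°) = -0.1852, H₀ = 1.7571 rad.
Bracket: H₀ sin φ sin δ + cos φ cos δ sin H₀ = 1.7571×-0.88377×-0.09758 + 0.46793×0.99523×0.98270 = 0.151529 + 0.457641 = 0.609170.
Q̄ = (S₀/π) × [bracket] = (1361/π) × 0.609170 = 263.9 W/m².

Q̄ ≈ 264 W/m²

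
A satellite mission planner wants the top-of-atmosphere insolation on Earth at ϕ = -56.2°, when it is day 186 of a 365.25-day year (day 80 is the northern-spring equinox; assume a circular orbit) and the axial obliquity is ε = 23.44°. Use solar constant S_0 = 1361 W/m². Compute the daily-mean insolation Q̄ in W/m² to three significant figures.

Q̄ ≈ 49.4 W/m²

Solar longitude: L_s = 360° × (186 − 80)/365.25 = 104.476°.
sin δ = sin 23.44° × sin 104.476° = 0.38516, so δ = +22.654°.
cos h₀ = −tan(-56.2°) tan(+22.654°) = 0.6234, h₀ = 0.8977 rad.
Bracket: h₀ sin ϕ sin δ + cos ϕ cos δ sin h₀ = 0.8977×-0.83098×0.38516 + 0.55630×0.92285×0.78187 = -0.287318 + 0.401398 = 0.114080.
Q̄ = (S_0/π) × [bracket] = (1361/π) × 0.114080 = 49.42 W/m².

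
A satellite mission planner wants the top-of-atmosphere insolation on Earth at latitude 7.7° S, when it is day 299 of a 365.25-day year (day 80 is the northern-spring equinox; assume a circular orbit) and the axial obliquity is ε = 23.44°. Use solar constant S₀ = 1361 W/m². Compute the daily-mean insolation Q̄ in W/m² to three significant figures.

Solar longitude: λ_s = 360° × (299 − 80)/365.25 = 215.852°.
sin δ = sin 23.44° × sin 215.852° = -0.23298, so δ = -13.473°.
cos H₀ = −tan(-7.7°) tan(-13.473°) = -0.0324, H₀ = 1.6032 rad.
Bracket: H₀ sin φ sin δ + cos φ cos δ sin H₀ = 1.6032×-0.13399×-0.23298 + 0.99098×0.97248×0.99948 = 0.050047 + 0.963207 = 1.013254.
Q̄ = (S₀/π) × [bracket] = (1361/π) × 1.013254 = 439.0 W/m².

Q̄ ≈ 439 W/m²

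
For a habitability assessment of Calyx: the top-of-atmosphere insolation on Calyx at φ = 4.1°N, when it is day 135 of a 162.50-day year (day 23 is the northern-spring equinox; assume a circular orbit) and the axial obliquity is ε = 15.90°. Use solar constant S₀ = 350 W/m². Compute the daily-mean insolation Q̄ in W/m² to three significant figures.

Q̄ ≈ 104 W/m²

Solar longitude: λ_s = 360° × (135 − 23)/162.50 = 248.123°.
sin δ = sin 15.90° × sin 248.123° = -0.25423, so δ = -14.728°.
cos H₀ = −tan(+4.1°) tan(-14.728°) = 0.0188, H₀ = 1.5520 rad.
Bracket: H₀ sin φ sin δ + cos φ cos δ sin H₀ = 1.5520×0.07150×-0.25423 + 0.99744×0.96714×0.99982 = -0.028211 + 0.964490 = 0.936279.
Q̄ = (S₀/π) × [bracket] = (350/π) × 0.936279 = 104.3 W/m².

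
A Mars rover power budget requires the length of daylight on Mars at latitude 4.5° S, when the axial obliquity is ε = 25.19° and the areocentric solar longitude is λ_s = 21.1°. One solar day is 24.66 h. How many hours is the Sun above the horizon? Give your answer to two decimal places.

12.23 h

sin δ = sin 25.19° × sin 21.1° = 0.15322, so δ = +8.814°.
cos H₀ = −tan φ · tan δ = −tan(-4.5°) × tan(+8.814°) = 0.0122, so H₀ = 1.5586 rad = 89.30°.
Daylight = 2H₀/(2π) × 24.66 h = (1.5586/π) × 24.66 = 12.23 h.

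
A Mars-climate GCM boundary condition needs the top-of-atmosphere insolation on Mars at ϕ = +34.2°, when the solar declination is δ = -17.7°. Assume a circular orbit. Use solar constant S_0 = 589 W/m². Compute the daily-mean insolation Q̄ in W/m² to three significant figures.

cos h₀ = −tan(+34.2°) tan(-17.700°) = 0.2169, h₀ = 1.3522 rad.
Bracket: h₀ sin ϕ sin δ + cos ϕ cos δ sin h₀ = 1.3522×0.56208×-0.30403 + 0.82708×0.95266×0.97620 = -0.231076 + 0.769173 = 0.538097.
Q̄ = (S_0/π) × [bracket] = (589/π) × 0.538097 = 100.9 W/m².

Q̄ ≈ 101 W/m²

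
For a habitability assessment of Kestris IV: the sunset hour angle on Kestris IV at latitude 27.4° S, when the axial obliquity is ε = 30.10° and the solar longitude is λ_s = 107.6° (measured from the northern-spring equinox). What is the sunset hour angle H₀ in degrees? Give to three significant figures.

H₀ = 73.6°

Solar declination: sin δ = sin ε · sin λ_s = sin 30.10° × sin 107.6° = 0.47804, so δ = +28.557°.
cos H₀ = −tan φ · tan δ = −tan(-27.4°) × tan(+28.557°) = 0.2821, so H₀ = 1.2848 rad = 73.61°.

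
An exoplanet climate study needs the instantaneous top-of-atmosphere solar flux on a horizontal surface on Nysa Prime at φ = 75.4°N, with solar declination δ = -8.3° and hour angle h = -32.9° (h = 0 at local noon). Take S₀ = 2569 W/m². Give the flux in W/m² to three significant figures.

cos θ_z = sin φ sin δ + cos φ cos δ cos h = -0.139695 + 0.209426 = 0.069731.
Flux = S₀ · cos θ_z = 2569 × 0.069731 = 179.1 W/m².

179 W/m²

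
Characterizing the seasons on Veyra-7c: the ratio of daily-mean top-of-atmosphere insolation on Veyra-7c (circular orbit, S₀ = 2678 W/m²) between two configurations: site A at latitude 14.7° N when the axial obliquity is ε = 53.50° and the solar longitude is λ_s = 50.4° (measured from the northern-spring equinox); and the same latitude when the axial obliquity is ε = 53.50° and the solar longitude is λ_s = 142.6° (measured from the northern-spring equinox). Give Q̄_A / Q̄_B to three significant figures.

— Configuration A (φ=+14.7°):
Solar declination: sin δ = sin ε · sin λ_s = sin 53.50° × sin 50.4° = 0.61938, so δ = +38.271°.
cos H₀ = −tan(+14.7°) tan(+38.271°) = -0.2070, H₀ = 1.7793 rad.
Bracket: H₀ sin φ sin δ + cos φ cos δ sin H₀ = 1.7793×0.25376×0.61938 + 0.96727×0.78509×0.97835 = 0.279659 + 0.742953 = 1.022612.
Q̄ = (S₀/π) × [bracket] = (2678/π) × 1.022612 = 871.71 W/m².
— Configuration B (φ=+14.7°):
Solar declination: sin δ = sin ε · sin λ_s = sin 53.50° × sin 142.6° = 0.48824, so δ = +29.225°.
cos H₀ = −tan(+14.7°) tan(+29.225°) = -0.1468, H₀ = 1.7181 rad.
Bracket: H₀ sin φ sin δ + cos φ cos δ sin H₀ = 1.7181×0.25376×0.48824 + 0.96727×0.87271×0.98917 = 0.212865 + 0.835004 = 1.047869.
Q̄ = (S₀/π) × [bracket] = (2678/π) × 1.047869 = 893.24 W/m².
Ratio Q̄_A / Q̄_B = 871.71 / 893.24 = 0.9759.

Q̄_A / Q̄_B ≈ 0.976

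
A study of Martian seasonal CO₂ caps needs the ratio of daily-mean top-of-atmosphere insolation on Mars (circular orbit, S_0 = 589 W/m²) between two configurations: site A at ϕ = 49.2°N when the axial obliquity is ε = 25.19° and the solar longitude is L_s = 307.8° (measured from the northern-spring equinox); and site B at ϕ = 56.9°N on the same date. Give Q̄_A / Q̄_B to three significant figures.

— Configuration A (ϕ=+49.2°):
Solar declination: sin δ = sin ε · sin L_s = sin 25.19° × sin 307.8° = -0.33631, so δ = -19.652°.
cos h₀ = −tan(+49.2°) tan(-19.652°) = 0.4137, h₀ = 1.1443 rad.
Bracket: h₀ sin ϕ sin δ + cos ϕ cos δ sin h₀ = 1.1443×0.75700×-0.33631 + 0.65342×0.94175×0.91041 = -0.291324 + 0.560228 = 0.268904.
Q̄ = (S_0/π) × [bracket] = (589/π) × 0.268904 = 50.415 W/m².
— Configuration B (ϕ=+56.9°):
cos h₀ = −tan(+56.9°) tan(-19.652°) = 0.5478, h₀ = 0.9911 rad.
Bracket: h₀ sin ϕ sin δ + cos ϕ cos δ sin h₀ = 0.9911×0.83772×-0.33631 + 0.54610×0.94175×0.83661 = -0.279226 + 0.430260 = 0.151034.
Q̄ = (S_0/π) × [bracket] = (589/π) × 0.151034 = 28.317 W/m².
Ratio Q̄_A / Q̄_B = 50.415 / 28.317 = 1.780.

Q̄_A / Q̄_B ≈ 1.78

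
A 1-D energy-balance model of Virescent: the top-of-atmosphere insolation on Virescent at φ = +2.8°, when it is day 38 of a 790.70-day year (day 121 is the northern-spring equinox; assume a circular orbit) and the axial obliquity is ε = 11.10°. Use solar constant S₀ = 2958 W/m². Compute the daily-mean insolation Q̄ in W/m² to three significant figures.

Solar longitude: λ_s = 360° × (38 − 121)/790.70 = -37.789°, i.e. -37.789° + 360° = 322.211°.
sin δ = sin 11.10° × sin 322.211° = -0.11797, so δ = -6.775°.
cos H₀ = −tan(+2.8°) tan(-6.775°) = 0.0058, H₀ = 1.5650 rad.
Bracket: H₀ sin φ sin δ + cos φ cos δ sin H₀ = 1.5650×0.04885×-0.11797 + 0.99881×0.99302×0.99998 = -0.009019 + 0.991818 = 0.982799.
Q̄ = (S₀/π) × [bracket] = (2958/π) × 0.982799 = 925.4 W/m².

Q̄ ≈ 925 W/m²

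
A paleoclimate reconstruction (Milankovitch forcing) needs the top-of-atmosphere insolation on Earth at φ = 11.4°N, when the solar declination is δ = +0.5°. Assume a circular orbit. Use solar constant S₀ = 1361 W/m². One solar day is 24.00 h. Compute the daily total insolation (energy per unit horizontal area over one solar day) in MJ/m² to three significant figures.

36.8 MJ/m²

cos H₀ = −tan(+11.4°) tan(+0.500°) = -0.0018, H₀ = 1.5726 rad.
Bracket: H₀ sin φ sin δ + cos φ cos δ sin H₀ = 1.5726×0.19766×0.00873 + 0.98027×0.99996×1.00000 = 0.002714 + 0.980231 = 0.982945.
Q̄ = (S₀/π) × [bracket] = (1361/π) × 0.982945 = 425.83 W/m².
Daily total = Q̄ × 24.00 h × 3600 s/h = 425.83 × 24.00 × 3600 / 10⁶ = 36.79 MJ/m².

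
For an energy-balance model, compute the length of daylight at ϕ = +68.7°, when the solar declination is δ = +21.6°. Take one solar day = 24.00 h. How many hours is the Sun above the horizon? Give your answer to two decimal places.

24.00 h

Sunrise equation: cos h₀ = −tan ϕ · tan δ = -1.0155 ≤ −1, so the Sun never sets (polar day) and h₀ = π.
Daylight = 2h₀/(2π) × 24.00 h = (3.1416/π) × 24.00 = 24.00 h.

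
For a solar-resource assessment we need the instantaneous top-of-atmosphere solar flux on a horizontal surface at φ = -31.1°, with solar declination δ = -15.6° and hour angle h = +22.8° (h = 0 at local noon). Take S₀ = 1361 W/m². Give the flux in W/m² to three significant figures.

cos θ_z = sin φ sin δ + cos φ cos δ cos h = 0.138906 + 0.760283 = 0.899189.
Flux = S₀ · cos θ_z = 1361 × 0.899189 = 1224 W/m².

1.22e+03 W/m²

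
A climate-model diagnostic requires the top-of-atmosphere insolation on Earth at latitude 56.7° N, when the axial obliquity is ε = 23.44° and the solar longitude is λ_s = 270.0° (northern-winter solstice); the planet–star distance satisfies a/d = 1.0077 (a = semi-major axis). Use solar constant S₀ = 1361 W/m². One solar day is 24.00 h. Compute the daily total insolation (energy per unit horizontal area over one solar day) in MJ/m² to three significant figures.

3.64 MJ/m²

Solar declination: sin δ = sin ε · sin λ_s = sin 23.44° × sin 270.0° = -0.39779, so δ = -23.440°.
cos H₀ = −tan(+56.7°) tan(-23.440°) = 0.6600, H₀ = 0.8499 rad.
Bracket: H₀ sin φ sin δ + cos φ cos δ sin H₀ = 0.8499×0.83581×-0.39779 + 0.54902×0.91748×0.75123 = -0.282572 + 0.378406 = 0.095834.
Inverse-square distance factor (a/d)² = 1.0077² = 1.015459.
Q̄ = (S₀/π) × 1.015459 × [bracket] = (1361/π) × 1.015459 × 0.095834 = 42.159 W/m².
Daily total = Q̄ × 24.00 h × 3600 s/h = 42.159 × 24.00 × 3600 / 10⁶ = 3.643 MJ/m².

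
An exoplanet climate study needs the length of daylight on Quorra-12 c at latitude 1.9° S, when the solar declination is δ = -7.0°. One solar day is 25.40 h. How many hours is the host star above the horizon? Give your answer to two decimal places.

12.73 h

cos H₀ = −tan φ · tan δ = −tan(-1.9°) × tan(-7.000°) = -0.0041, so H₀ = 1.5749 rad = 90.23°.
Daylight = 2H₀/(2π) × 25.40 h = (1.5749/π) × 25.40 = 12.73 h.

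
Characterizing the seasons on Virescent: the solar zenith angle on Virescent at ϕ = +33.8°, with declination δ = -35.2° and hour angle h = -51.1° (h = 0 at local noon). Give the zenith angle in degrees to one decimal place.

cos θ_z = sin ϕ sin δ + cos ϕ cos δ cos h = -0.320667 + 0.426409 = 0.105742.
θ_z = arccos(0.105742) = 83.9°.

θ_z = 83.9°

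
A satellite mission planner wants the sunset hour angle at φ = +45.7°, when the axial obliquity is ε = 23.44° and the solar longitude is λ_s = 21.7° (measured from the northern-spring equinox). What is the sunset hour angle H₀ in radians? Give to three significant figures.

Solar declination: sin δ = sin ε · sin λ_s = sin 23.44° × sin 21.7° = 0.14708, so δ = +8.458°.
cos H₀ = −tan φ · tan δ = −tan(+45.7°) × tan(+8.458°) = -0.1524, so H₀ = 1.7238 rad = 98.76°.

H₀ = 1.72 rad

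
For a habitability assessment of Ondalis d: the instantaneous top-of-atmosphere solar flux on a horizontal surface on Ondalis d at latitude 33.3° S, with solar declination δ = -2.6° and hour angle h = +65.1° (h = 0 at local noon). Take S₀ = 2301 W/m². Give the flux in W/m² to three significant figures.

cos θ_z = sin φ sin δ + cos φ cos δ cos h = 0.024905 + 0.351543 = 0.376448.
Flux = S₀ · cos θ_z = 2301 × 0.376448 = 866.2 W/m².

866 W/m²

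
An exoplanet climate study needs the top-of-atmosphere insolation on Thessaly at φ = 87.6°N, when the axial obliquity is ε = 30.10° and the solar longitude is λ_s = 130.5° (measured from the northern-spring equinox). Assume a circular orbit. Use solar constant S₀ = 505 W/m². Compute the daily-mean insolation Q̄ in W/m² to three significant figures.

Q̄ ≈ 192 W/m²

Solar declination: sin δ = sin ε · sin λ_s = sin 30.10° × sin 130.5° = 0.38135, so δ = +22.417°.
cos H₀ = −tan(+87.6°) tan(+22.417°) = -9.8426 ≤ −1 ⇒ polar day, H₀ = π.
Bracket: H₀ sin φ sin δ + cos φ cos δ sin H₀ = 3.1416×0.99912×0.38135 + 0.04188×0.92443×0.00000 = 1.196995 + 0.000000 = 1.196995.
Q̄ = (S₀/π) × [bracket] = (505/π) × 1.196995 = 192.4 W/m².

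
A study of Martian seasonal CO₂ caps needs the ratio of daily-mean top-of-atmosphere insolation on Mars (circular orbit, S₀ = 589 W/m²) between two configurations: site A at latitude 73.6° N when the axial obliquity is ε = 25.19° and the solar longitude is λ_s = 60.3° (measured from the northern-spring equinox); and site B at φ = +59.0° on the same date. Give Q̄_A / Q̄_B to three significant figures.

— Configuration A (φ=+73.6°):
Solar declination: sin δ = sin ε · sin λ_s = sin 25.19° × sin 60.3° = 0.36971, so δ = +21.698°.
cos H₀ = −tan(+73.6°) tan(+21.698°) = -1.3519 ≤ −1 ⇒ polar day, H₀ = π.
Bracket: H₀ sin φ sin δ + cos φ cos δ sin H₀ = 3.1416×0.95931×0.36971 + 0.28234×0.92915×0.00000 = 1.114220 + 0.000000 = 1.114220.
Q̄ = (S₀/π) × [bracket] = (589/π) × 1.114220 = 208.90 W/m².
— Configuration B (φ=+59.0°):
cos H₀ = −tan(+59.0°) tan(+21.698°) = -0.6622, H₀ = 2.2946 rad.
Bracket: H₀ sin φ sin δ + cos φ cos δ sin H₀ = 2.2946×0.85717×0.36971 + 0.51504×0.92915×0.74931 = 0.727169 + 0.358582 = 1.085751.
Q̄ = (S₀/π) × [bracket] = (589/π) × 1.085751 = 203.56 W/m².
Ratio Q̄_A / Q̄_B = 208.90 / 203.56 = 1.026.

Q̄_A / Q̄_B ≈ 1.03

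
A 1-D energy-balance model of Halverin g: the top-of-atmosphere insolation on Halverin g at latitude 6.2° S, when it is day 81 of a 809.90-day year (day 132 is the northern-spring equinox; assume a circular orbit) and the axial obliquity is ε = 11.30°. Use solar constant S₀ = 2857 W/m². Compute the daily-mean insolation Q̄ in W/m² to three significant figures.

Q̄ ≈ 913 W/m²

Solar longitude: λ_s = 360° × (81 − 132)/809.90 = -22.669°, i.e. -22.669° + 360° = 337.331°.
sin δ = sin 11.30° × sin 337.331° = -0.07552, so δ = -4.331°.
cos H₀ = −tan(-6.2°) tan(-4.331°) = -0.0082, H₀ = 1.5790 rad.
Bracket: H₀ sin φ sin δ + cos φ cos δ sin H₀ = 1.5790×-0.10800×-0.07552 + 0.99415×0.99714×0.99997 = 0.012879 + 0.991277 = 1.004156.
Q̄ = (S₀/π) × [bracket] = (2857/π) × 1.004156 = 913.2 W/m².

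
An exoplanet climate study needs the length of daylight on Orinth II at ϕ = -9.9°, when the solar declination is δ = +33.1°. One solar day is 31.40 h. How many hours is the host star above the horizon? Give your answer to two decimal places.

cos h₀ = −tan ϕ · tan δ = −tan(-9.9°) × tan(+33.100°) = 0.1138, so h₀ = 1.4568 rad = 83.47°.
Daylight = 2h₀/(2π) × 31.40 h = (1.4568/π) × 31.40 = 14.56 h.

14.56 h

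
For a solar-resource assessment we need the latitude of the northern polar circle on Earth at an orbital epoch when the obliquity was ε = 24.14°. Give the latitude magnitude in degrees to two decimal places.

The polar circle is the lowest latitude that experiences at least one full rotation of continuous daylight at the northern-summer solstice; it lies at |φ| = 90° − ε = 90° − 24.14° = 65.86°.

65.86°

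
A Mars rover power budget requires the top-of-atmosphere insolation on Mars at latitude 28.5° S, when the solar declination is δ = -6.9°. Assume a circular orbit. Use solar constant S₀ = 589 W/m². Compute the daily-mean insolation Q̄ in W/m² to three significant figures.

cos H₀ = −tan(-28.5°) tan(-6.900°) = -0.0657, H₀ = 1.6365 rad.
Bracket: H₀ sin φ sin δ + cos φ cos δ sin H₀ = 1.6365×-0.47716×-0.12014 + 0.87882×0.99276×0.99784 = 0.093814 + 0.870573 = 0.964387.
Q̄ = (S₀/π) × [bracket] = (589/π) × 0.964387 = 180.8 W/m².

Q̄ ≈ 181 W/m²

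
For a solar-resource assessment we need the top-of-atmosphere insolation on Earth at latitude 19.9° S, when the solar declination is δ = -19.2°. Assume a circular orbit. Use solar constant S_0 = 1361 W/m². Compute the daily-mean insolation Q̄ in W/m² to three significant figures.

cos h₀ = −tan(-19.9°) tan(-19.200°) = -0.1261, h₀ = 1.6972 rad.
Bracket: h₀ sin ϕ sin δ + cos ϕ cos δ sin h₀ = 1.6972×-0.34038×-0.32887 + 0.94029×0.94438×0.99202 = 0.189986 + 0.880905 = 1.070891.
Q̄ = (S_0/π) × [bracket] = (1361/π) × 1.070891 = 463.9 W/m².

Q̄ ≈ 464 W/m²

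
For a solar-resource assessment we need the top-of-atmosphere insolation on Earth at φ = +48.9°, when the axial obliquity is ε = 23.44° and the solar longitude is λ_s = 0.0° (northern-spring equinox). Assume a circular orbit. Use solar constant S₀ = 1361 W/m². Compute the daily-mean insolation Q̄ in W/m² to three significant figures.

Solar declination: sin δ = sin ε · sin λ_s = sin 23.44° × sin 0.0° = 0.00000, so δ = +0.000°.
cos H₀ = −tan(+48.9°) tan(+0.000°) = -0.0000, H₀ = 1.5708 rad.
Bracket: H₀ sin φ sin δ + cos φ cos δ sin H₀ = 1.5708×0.75356×0.00000 + 0.65738×1.00000×1.00000 = 0.000000 + 0.657380 = 0.657380.
Q̄ = (S₀/π) × [bracket] = (1361/π) × 0.657380 = 284.8 W/m².

Q̄ ≈ 285 W/m²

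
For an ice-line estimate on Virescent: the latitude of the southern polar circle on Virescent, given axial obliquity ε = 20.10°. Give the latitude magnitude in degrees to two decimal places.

69.90°

The polar circle is the lowest latitude that experiences at least one full rotation of continuous darkness at the northern-summer solstice; it lies at |φ| = 90° − ε = 90° − 20.10° = 69.90°.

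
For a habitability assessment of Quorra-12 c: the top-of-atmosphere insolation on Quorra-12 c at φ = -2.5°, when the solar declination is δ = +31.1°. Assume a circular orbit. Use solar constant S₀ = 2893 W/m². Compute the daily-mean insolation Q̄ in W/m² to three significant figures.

cos H₀ = −tan(-2.5°) tan(+31.100°) = 0.0263, H₀ = 1.5445 rad.
Bracket: H₀ sin φ sin δ + cos φ cos δ sin H₀ = 1.5445×-0.04362×0.51653 + 0.99905×0.85627×0.99965 = -0.034799 + 0.855157 = 0.820358.
Q̄ = (S₀/π) × [bracket] = (2893/π) × 0.820358 = 755.4 W/m².

Q̄ ≈ 755 W/m²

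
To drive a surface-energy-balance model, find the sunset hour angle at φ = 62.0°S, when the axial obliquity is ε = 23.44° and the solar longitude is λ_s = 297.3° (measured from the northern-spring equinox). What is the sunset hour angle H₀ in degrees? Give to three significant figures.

Solar declination: sin δ = sin ε · sin λ_s = sin 23.44° × sin 297.3° = -0.35348, so δ = -20.700°.
cos H₀ = −tan φ · tan δ = −tan(-62.0°) × tan(-20.700°) = -0.7107, so H₀ = 2.3613 rad = 135.29°.

H₀ = 135°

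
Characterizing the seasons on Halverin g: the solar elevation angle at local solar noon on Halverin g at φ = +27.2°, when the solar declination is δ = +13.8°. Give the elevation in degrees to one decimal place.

76.6°

At local noon the hour angle is zero, so the zenith angle equals |φ − δ| = |+27.2° − (+13.800°)| = 13.400°.
Elevation = 90° − 13.400° = 76.6°.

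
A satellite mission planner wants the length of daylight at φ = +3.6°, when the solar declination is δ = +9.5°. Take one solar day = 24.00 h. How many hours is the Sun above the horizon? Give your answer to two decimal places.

12.08 h

cos H₀ = −tan φ · tan δ = −tan(+3.6°) × tan(+9.500°) = -0.0105, so H₀ = 1.5813 rad = 90.60°.
Daylight = 2H₀/(2π) × 24.00 h = (1.5813/π) × 24.00 = 12.08 h.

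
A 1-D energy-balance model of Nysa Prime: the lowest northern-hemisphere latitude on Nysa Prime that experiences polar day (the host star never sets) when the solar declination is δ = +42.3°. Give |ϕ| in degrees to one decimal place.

Polar day requires cos h₀ = −tan ϕ tan δ ≤ −1, i.e. tan ϕ tan δ ≥ 1.
The boundary is |tan ϕ| · |tan δ| = 1, so |ϕ| = 90° − |δ| = 90° − 42.3° = 47.7° in the northern hemisphere.

|ϕ| = 47.7°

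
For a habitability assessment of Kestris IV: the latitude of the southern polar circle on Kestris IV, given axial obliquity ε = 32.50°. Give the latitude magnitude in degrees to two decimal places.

The polar circle is the lowest latitude that experiences at least one full rotation of continuous darkness at the northern-summer solstice; it lies at |φ| = 90° − ε = 90° − 32.50° = 57.50°.

57.50°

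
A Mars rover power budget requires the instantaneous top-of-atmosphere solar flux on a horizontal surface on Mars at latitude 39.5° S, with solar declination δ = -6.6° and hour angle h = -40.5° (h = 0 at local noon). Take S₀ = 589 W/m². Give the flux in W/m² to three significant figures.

386 W/m²

cos θ_z = sin φ sin δ + cos φ cos δ cos h = 0.073109 + 0.582859 = 0.655968.
Flux = S₀ · cos θ_z = 589 × 0.655968 = 386.4 W/m².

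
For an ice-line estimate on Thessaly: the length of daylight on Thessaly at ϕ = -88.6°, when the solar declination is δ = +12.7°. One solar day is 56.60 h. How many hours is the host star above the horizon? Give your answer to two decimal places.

0.00 h

cos h₀ = −tan ϕ · tan δ = 9.2211 ≥ 1, so the host star never rises (polar night) and h₀ = 0.
Daylight = 2h₀/(2π) × 56.60 h = (0.0000/π) × 56.60 = 0.00 h.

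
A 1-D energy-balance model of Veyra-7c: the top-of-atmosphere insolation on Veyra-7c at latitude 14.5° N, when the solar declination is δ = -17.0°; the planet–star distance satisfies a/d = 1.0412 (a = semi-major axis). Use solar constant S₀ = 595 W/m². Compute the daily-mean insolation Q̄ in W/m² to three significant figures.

Q̄ ≈ 167 W/m²

cos H₀ = −tan(+14.5°) tan(-17.000°) = 0.0791, H₀ = 1.4916 rad.
Bracket: H₀ sin φ sin δ + cos φ cos δ sin H₀ = 1.4916×0.25038×-0.29237 + 0.96815×0.95630×0.99687 = -0.109190 + 0.922944 = 0.813754.
Inverse-square distance factor (a/d)² = 1.0412² = 1.084097.
Q̄ = (S₀/π) × 1.084097 × [bracket] = (595/π) × 1.084097 × 0.813754 = 167.1 W/m².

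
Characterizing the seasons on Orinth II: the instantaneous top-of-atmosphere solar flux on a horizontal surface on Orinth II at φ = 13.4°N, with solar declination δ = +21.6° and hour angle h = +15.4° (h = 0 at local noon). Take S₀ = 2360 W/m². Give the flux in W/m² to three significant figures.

cos θ_z = sin φ sin δ + cos φ cos δ cos h = 0.085312 + 0.871990 = 0.957302.
Flux = S₀ · cos θ_z = 2360 × 0.957302 = 2259 W/m².

2.26e+03 W/m²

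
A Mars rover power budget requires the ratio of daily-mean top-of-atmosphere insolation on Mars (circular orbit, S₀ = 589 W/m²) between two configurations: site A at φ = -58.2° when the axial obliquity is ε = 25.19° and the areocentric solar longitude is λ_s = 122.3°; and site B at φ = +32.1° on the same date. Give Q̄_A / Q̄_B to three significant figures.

— Configuration A (φ=-58.2°):
sin δ = sin 25.19° × sin 122.3° = 0.35976, so δ = +21.086°.
cos H₀ = −tan(-58.2°) tan(+21.086°) = 0.6219, H₀ = 0.8997 rad.
Bracket: H₀ sin φ sin δ + cos φ cos δ sin H₀ = 0.8997×-0.84989×0.35976 + 0.52696×0.93304×0.78312 = -0.275089 + 0.385040 = 0.109951.
Q̄ = (S₀/π) × [bracket] = (589/π) × 0.109951 = 20.614 W/m².
— Configuration B (φ=+32.1°):
cos H₀ = −tan(+32.1°) tan(+21.086°) = -0.2419, H₀ = 1.8151 rad.
Bracket: H₀ sin φ sin δ + cos φ cos δ sin H₀ = 1.8151×0.53140×0.35976 + 0.84712×0.93304×0.97031 = 0.347004 + 0.766930 = 1.113934.
Q̄ = (S₀/π) × [bracket] = (589/π) × 1.113934 = 208.85 W/m².
Ratio Q̄_A / Q̄_B = 20.614 / 208.85 = 0.09870.

Q̄_A / Q̄_B ≈ 0.0987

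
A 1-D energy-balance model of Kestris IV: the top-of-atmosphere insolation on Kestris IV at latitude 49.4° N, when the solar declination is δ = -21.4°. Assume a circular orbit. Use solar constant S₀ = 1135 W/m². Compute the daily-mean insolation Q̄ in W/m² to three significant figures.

cos H₀ = −tan(+49.4°) tan(-21.400°) = 0.4572, H₀ = 1.0959 rad.
Bracket: H₀ sin φ sin δ + cos φ cos δ sin H₀ = 1.0959×0.75927×-0.36488 + 0.65077×0.93106×0.88935 = -0.303611 + 0.538862 = 0.235251.
Q̄ = (S₀/π) × [bracket] = (1135/π) × 0.235251 = 84.99 W/m².

Q̄ ≈ 85.0 W/m²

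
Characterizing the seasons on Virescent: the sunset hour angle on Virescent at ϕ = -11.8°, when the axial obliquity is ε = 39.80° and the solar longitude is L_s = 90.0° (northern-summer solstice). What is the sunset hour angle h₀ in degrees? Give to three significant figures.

h₀ = 80.0°

Solar declination: sin δ = sin ε · sin L_s = sin 39.80° × sin 90.0° = 0.64011, so δ = +39.800°.
cos h₀ = −tan ϕ · tan δ = −tan(-11.8°) × tan(+39.800°) = 0.1741, so h₀ = 1.3958 rad = 79.98°.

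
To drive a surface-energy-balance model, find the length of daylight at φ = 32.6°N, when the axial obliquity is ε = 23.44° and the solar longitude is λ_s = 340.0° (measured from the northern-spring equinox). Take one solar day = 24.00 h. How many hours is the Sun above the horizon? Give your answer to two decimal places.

11.33 h

Solar declination: sin δ = sin ε · sin λ_s = sin 23.44° × sin 340.0° = -0.13605, so δ = -7.819°.
cos H₀ = −tan φ · tan δ = −tan(+32.6°) × tan(-7.819°) = 0.0878, so H₀ = 1.4829 rad = 84.96°.
Daylight = 2H₀/(2π) × 24.00 h = (1.4829/π) × 24.00 = 11.33 h.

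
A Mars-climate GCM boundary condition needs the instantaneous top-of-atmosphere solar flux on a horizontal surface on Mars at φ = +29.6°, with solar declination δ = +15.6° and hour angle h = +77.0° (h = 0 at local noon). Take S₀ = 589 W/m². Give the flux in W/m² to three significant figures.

cos θ_z = sin φ sin δ + cos φ cos δ cos h = 0.132831 + 0.188389 = 0.321220.
Flux = S₀ · cos θ_z = 589 × 0.321220 = 189.2 W/m².

189 W/m²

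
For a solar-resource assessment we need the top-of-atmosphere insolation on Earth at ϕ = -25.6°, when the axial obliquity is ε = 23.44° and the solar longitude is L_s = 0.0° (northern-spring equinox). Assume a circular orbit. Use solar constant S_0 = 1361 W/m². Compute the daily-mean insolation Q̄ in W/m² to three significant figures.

Solar declination: sin δ = sin ε · sin L_s = sin 23.44° × sin 0.0° = 0.00000, so δ = +0.000°.
cos h₀ = −tan(-25.6°) tan(+0.000°) = 0.0000, h₀ = 1.5708 rad.
Bracket: h₀ sin ϕ sin δ + cos ϕ cos δ sin h₀ = 1.5708×-0.43209×0.00000 + 0.90183×1.00000×1.00000 = -0.000000 + 0.901830 = 0.901830.
Q̄ = (S_0/π) × [bracket] = (1361/π) × 0.901830 = 390.7 W/m².

Q̄ ≈ 391 W/m²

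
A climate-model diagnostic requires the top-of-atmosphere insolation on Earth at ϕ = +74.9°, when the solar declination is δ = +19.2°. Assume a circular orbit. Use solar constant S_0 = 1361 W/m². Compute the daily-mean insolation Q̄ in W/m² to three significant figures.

cos h₀ = −tan(+74.9°) tan(+19.200°) = -1.2906 ≤ −1 ⇒ polar day, h₀ = π.
Bracket: h₀ sin ϕ sin δ + cos ϕ cos δ sin h₀ = 3.1416×0.96547×0.32887 + 0.26050×0.94438×0.00000 = 0.997502 + 0.000000 = 0.997502.
Q̄ = (S_0/π) × [bracket] = (1361/π) × 0.997502 = 432.1 W/m².

Q̄ ≈ 432 W/m²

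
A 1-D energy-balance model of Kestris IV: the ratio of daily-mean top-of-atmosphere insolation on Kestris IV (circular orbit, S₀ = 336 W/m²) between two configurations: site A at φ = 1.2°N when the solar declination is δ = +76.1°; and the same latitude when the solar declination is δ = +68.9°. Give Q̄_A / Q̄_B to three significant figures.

Q̄_A / Q̄_B ≈ 0.698

— Configuration A (φ=+1.2°):
cos H₀ = −tan(+1.2°) tan(+76.100°) = -0.0846, H₀ = 1.6555 rad.
Bracket: H₀ sin φ sin δ + cos φ cos δ sin H₀ = 1.6555×0.02094×0.97072 + 0.99978×0.24023×0.99641 = 0.033651 + 0.239315 = 0.272966.
Q̄ = (S₀/π) × [bracket] = (336/π) × 0.272966 = 29.194 W/m².
— Configuration B (φ=+1.2°):
cos H₀ = −tan(+1.2°) tan(+68.900°) = -0.0543, H₀ = 1.6251 rad.
Bracket: H₀ sin φ sin δ + cos φ cos δ sin H₀ = 1.6251×0.02094×0.93295 + 0.99978×0.36000×0.99853 = 0.031748 + 0.359392 = 0.391140.
Q̄ = (S₀/π) × [bracket] = (336/π) × 0.391140 = 41.833 W/m².
Ratio Q̄_A / Q̄_B = 29.194 / 41.833 = 0.6979.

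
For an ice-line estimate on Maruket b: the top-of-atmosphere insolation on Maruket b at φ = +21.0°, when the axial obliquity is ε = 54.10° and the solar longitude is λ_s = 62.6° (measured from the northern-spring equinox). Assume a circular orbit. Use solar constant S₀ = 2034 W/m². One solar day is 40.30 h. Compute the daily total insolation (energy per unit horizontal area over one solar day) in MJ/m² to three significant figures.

Solar declination: sin δ = sin ε · sin λ_s = sin 54.10° × sin 62.6° = 0.71917, so δ = +45.986°.
cos H₀ = −tan(+21.0°) tan(+45.986°) = -0.3973, H₀ = 1.9794 rad.
Bracket: H₀ sin φ sin δ + cos φ cos δ sin H₀ = 1.9794×0.35837×0.71917 + 0.93358×0.69484×0.91769 = 0.510149 + 0.595295 = 1.105444.
Q̄ = (S₀/π) × [bracket] = (2034/π) × 1.105444 = 715.71 W/m².
Daily total = Q̄ × 40.30 h × 3600 s/h = 715.71 × 40.30 × 3600 / 10⁶ = 103.8 MJ/m².

104 MJ/m²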